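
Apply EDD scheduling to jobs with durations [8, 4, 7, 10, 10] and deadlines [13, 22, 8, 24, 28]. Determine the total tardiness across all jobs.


Sort by due date (EDD order): [(7, 8), (8, 13), (4, 22), (10, 24), (10, 28)]
Compute completion times and tardiness:
  Job 1: p=7, d=8, C=7, tardiness=max(0,7-8)=0
  Job 2: p=8, d=13, C=15, tardiness=max(0,15-13)=2
  Job 3: p=4, d=22, C=19, tardiness=max(0,19-22)=0
  Job 4: p=10, d=24, C=29, tardiness=max(0,29-24)=5
  Job 5: p=10, d=28, C=39, tardiness=max(0,39-28)=11
Total tardiness = 18

18


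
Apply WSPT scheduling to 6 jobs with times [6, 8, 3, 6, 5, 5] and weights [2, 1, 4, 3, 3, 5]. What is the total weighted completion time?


Compute p/w ratios and sort ascending (WSPT): [(3, 4), (5, 5), (5, 3), (6, 3), (6, 2), (8, 1)]
Compute weighted completion times:
  Job (p=3,w=4): C=3, w*C=4*3=12
  Job (p=5,w=5): C=8, w*C=5*8=40
  Job (p=5,w=3): C=13, w*C=3*13=39
  Job (p=6,w=3): C=19, w*C=3*19=57
  Job (p=6,w=2): C=25, w*C=2*25=50
  Job (p=8,w=1): C=33, w*C=1*33=33
Total weighted completion time = 231

231


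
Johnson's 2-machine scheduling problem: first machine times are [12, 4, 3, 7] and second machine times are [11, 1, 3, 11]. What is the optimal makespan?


Apply Johnson's rule:
  Group 1 (a <= b): [(3, 3, 3), (4, 7, 11)]
  Group 2 (a > b): [(1, 12, 11), (2, 4, 1)]
Optimal job order: [3, 4, 1, 2]
Schedule:
  Job 3: M1 done at 3, M2 done at 6
  Job 4: M1 done at 10, M2 done at 21
  Job 1: M1 done at 22, M2 done at 33
  Job 2: M1 done at 26, M2 done at 34
Makespan = 34

34


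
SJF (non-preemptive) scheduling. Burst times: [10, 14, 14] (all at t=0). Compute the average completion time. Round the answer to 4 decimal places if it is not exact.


SJF order (ascending): [10, 14, 14]
Completion times:
  Job 1: burst=10, C=10
  Job 2: burst=14, C=24
  Job 3: burst=14, C=38
Average completion = 72/3 = 24.0

24.0


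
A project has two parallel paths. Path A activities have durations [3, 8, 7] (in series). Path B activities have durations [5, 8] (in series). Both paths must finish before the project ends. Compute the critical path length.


Path A total = 3 + 8 + 7 = 18
Path B total = 5 + 8 = 13
Critical path = longest path = max(18, 13) = 18

18


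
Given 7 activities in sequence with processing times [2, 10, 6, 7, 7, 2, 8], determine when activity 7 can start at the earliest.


Activity 7 starts after activities 1 through 6 complete.
Predecessor durations: [2, 10, 6, 7, 7, 2]
ES = 2 + 10 + 6 + 7 + 7 + 2 = 34

34


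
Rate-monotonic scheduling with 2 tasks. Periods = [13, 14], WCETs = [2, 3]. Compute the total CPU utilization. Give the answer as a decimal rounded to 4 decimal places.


Compute individual utilizations (exact fractions):
  Task 1: C/T = 2/13 (approx. 0.1538)
  Task 2: C/T = 3/14 (approx. 0.2143)
Total utilization U = 2/13 + 3/14 = 67/182
Rounded to 4 decimal places: U = 0.3681
RM (Liu & Layland) bound for 2 tasks = 0.828427; compare with U = 67/182 (approx. 0.368132)
U <= bound, so schedulable by RM sufficient condition.

0.3681


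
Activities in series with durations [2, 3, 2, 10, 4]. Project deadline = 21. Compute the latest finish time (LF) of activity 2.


LF(activity 2) = deadline - sum of successor durations
Successors: activities 3 through 5 with durations [2, 10, 4]
Sum of successor durations = 16
LF = 21 - 16 = 5

5


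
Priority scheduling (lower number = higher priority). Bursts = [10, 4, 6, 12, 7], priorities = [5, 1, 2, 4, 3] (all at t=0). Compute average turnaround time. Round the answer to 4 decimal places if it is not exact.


Sort by priority (ascending = highest first):
Order: [(1, 4), (2, 6), (3, 7), (4, 12), (5, 10)]
Completion times:
  Priority 1, burst=4, C=4
  Priority 2, burst=6, C=10
  Priority 3, burst=7, C=17
  Priority 4, burst=12, C=29
  Priority 5, burst=10, C=39
Average turnaround = 99/5 = 19.8

19.8


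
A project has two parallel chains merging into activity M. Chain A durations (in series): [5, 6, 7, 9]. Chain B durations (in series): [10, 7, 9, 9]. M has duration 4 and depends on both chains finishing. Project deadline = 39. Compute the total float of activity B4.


Forward pass: ES(B4) = sum of predecessors on chain B = 26
EF = ES + duration = 26 + 9 = 35
Backward pass: LF(M) = deadline = 39; LS(M) = 39 - 4 = 35
LF(B4) = LS(M) - sum(successors on chain B) = 35 - 0 = 35
LS = LF - duration = 35 - 9 = 26
Total float = LS - ES = 26 - 26 = 0

0


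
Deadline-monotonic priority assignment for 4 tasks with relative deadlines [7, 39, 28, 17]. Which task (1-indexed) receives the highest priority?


Sort tasks by relative deadline (ascending):
  Task 1: deadline = 7
  Task 4: deadline = 17
  Task 3: deadline = 28
  Task 2: deadline = 39
Priority order (highest first): [1, 4, 3, 2]
Highest priority task = 1

1


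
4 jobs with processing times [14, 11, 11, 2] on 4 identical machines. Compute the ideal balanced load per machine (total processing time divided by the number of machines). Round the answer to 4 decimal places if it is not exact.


Total processing time = 14 + 11 + 11 + 2 = 38
Number of machines = 4
Ideal balanced load = 38 / 4 = 9.5

9.5


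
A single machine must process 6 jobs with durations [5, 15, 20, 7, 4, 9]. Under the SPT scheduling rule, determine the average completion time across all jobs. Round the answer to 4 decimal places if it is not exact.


Sort jobs by processing time (SPT order): [4, 5, 7, 9, 15, 20]
Compute completion times sequentially:
  Job 1: processing = 4, completes at 4
  Job 2: processing = 5, completes at 9
  Job 3: processing = 7, completes at 16
  Job 4: processing = 9, completes at 25
  Job 5: processing = 15, completes at 40
  Job 6: processing = 20, completes at 60
Sum of completion times = 154
Average completion time = 154/6 = 25.6667

25.6667


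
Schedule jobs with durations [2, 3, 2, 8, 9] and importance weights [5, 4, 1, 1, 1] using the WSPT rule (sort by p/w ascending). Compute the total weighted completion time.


Compute p/w ratios and sort ascending (WSPT): [(2, 5), (3, 4), (2, 1), (8, 1), (9, 1)]
Compute weighted completion times:
  Job (p=2,w=5): C=2, w*C=5*2=10
  Job (p=3,w=4): C=5, w*C=4*5=20
  Job (p=2,w=1): C=7, w*C=1*7=7
  Job (p=8,w=1): C=15, w*C=1*15=15
  Job (p=9,w=1): C=24, w*C=1*24=24
Total weighted completion time = 76

76


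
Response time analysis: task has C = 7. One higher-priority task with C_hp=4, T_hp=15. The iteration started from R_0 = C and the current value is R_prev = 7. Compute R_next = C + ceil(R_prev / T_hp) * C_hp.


R_next = C + ceil(R_prev / T_hp) * C_hp
ceil(7 / 15) = ceil(0.4667) = 1
Interference = 1 * 4 = 4
R_next = 7 + 4 = 11

11


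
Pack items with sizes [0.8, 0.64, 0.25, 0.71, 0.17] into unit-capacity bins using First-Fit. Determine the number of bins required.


Place items sequentially using First-Fit:
  Item 0.8 -> new Bin 1
  Item 0.64 -> new Bin 2
  Item 0.25 -> Bin 2 (now 0.89)
  Item 0.71 -> new Bin 3
  Item 0.17 -> Bin 1 (now 0.97)
Total bins used = 3

3


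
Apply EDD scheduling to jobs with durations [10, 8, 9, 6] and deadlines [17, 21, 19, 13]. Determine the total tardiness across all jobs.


Sort by due date (EDD order): [(6, 13), (10, 17), (9, 19), (8, 21)]
Compute completion times and tardiness:
  Job 1: p=6, d=13, C=6, tardiness=max(0,6-13)=0
  Job 2: p=10, d=17, C=16, tardiness=max(0,16-17)=0
  Job 3: p=9, d=19, C=25, tardiness=max(0,25-19)=6
  Job 4: p=8, d=21, C=33, tardiness=max(0,33-21)=12
Total tardiness = 18

18


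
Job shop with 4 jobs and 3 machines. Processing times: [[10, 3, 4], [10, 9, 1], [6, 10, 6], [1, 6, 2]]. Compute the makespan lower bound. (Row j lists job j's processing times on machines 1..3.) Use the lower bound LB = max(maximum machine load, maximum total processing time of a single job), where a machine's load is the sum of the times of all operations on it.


Machine loads:
  Machine 1: 10 + 10 + 6 + 1 = 27
  Machine 2: 3 + 9 + 10 + 6 = 28
  Machine 3: 4 + 1 + 6 + 2 = 13
Max machine load = 28
Job totals:
  Job 1: 17
  Job 2: 20
  Job 3: 22
  Job 4: 9
Max job total = 22
Lower bound = max(28, 22) = 28

28


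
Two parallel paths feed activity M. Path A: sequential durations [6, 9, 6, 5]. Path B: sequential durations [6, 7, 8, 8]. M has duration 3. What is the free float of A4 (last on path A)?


ES(A4) = sum of predecessors on chain A = 21
EF(A4) = ES + duration = 21 + 5 = 26
Successor of A4 is M. ES(M) = max(sum(A), sum(B)) = max(26, 29) = 29
Free float = ES(successor) - EF(current) = 29 - 26 = 3

3


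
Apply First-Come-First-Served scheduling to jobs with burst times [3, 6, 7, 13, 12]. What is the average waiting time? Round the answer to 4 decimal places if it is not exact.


FCFS order (as given): [3, 6, 7, 13, 12]
Waiting times:
  Job 1: wait = 0
  Job 2: wait = 3
  Job 3: wait = 9
  Job 4: wait = 16
  Job 5: wait = 29
Sum of waiting times = 57
Average waiting time = 57/5 = 11.4

11.4


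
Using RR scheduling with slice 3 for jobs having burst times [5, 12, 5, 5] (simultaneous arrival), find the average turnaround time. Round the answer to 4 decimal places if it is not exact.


Time quantum = 3
Execution trace:
  J1 runs 3 units, time = 3
  J2 runs 3 units, time = 6
  J3 runs 3 units, time = 9
  J4 runs 3 units, time = 12
  J1 runs 2 units, time = 14
  J2 runs 3 units, time = 17
  J3 runs 2 units, time = 19
  J4 runs 2 units, time = 21
  J2 runs 3 units, time = 24
  J2 runs 3 units, time = 27
Finish times: [14, 27, 19, 21]
Average turnaround = 81/4 = 20.25

20.25


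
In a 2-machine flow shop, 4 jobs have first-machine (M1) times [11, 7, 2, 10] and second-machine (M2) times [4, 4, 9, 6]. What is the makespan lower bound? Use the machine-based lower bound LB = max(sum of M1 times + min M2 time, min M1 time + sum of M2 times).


LB1 = sum(M1 times) + min(M2 times) = 30 + 4 = 34
LB2 = min(M1 times) + sum(M2 times) = 2 + 23 = 25
Lower bound = max(LB1, LB2) = max(34, 25) = 34

34


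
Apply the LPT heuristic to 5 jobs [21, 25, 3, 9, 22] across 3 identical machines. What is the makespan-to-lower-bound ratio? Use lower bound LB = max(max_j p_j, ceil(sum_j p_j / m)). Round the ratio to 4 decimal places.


LPT order: [25, 22, 21, 9, 3]
Machine loads after assignment: [25, 25, 30]
LPT makespan = 30
Lower bound = max(max_job, ceil(total/3)) = max(25, 27) = 27
Ratio = 30 / 27 = 1.1111

1.1111


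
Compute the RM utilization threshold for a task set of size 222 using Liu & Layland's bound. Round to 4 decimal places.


Compute 2^(1/222) = 1.0031271640
Subtract 1: 1.0031271640 - 1 = 0.0031271640
Multiply by n: 222 * 0.0031271640 = 0.6942304080
Round to 4 dp: 0.6942

0.6942


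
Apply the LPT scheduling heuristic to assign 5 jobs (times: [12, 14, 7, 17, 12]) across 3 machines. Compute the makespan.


Sort jobs in decreasing order (LPT): [17, 14, 12, 12, 7]
Assign each job to the least loaded machine:
  Machine 1: jobs [17], load = 17
  Machine 2: jobs [14, 7], load = 21
  Machine 3: jobs [12, 12], load = 24
Makespan = max load = 24

24


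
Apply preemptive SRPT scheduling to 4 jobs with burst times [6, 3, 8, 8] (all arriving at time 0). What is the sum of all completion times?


Since all jobs arrive at t=0, SRPT equals SPT ordering.
SPT order: [3, 6, 8, 8]
Completion times:
  Job 1: p=3, C=3
  Job 2: p=6, C=9
  Job 3: p=8, C=17
  Job 4: p=8, C=25
Total completion time = 3 + 9 + 17 + 25 = 54

54


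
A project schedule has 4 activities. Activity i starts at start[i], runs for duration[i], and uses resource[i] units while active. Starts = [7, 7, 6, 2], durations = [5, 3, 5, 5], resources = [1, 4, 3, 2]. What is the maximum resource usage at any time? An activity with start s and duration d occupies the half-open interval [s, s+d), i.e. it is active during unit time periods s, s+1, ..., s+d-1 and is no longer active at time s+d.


Each activity i is active on [start_i, start_i + duration_i).
Compute total resource usage per time slot:
  t=0: active resources = [], total = 0
  t=1: active resources = [], total = 0
  t=2: active resources = [2], total = 2
  t=3: active resources = [2], total = 2
  t=4: active resources = [2], total = 2
  t=5: active resources = [2], total = 2
  t=6: active resources = [3, 2], total = 5
  t=7: active resources = [1, 4, 3], total = 8
  t=8: active resources = [1, 4, 3], total = 8
  t=9: active resources = [1, 4, 3], total = 8
  t=10: active resources = [1, 3], total = 4
  t=11: active resources = [1], total = 1
Peak resource demand = 8

8


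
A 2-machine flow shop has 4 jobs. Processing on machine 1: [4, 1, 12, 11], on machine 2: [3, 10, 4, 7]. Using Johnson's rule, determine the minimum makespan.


Apply Johnson's rule:
  Group 1 (a <= b): [(2, 1, 10)]
  Group 2 (a > b): [(4, 11, 7), (3, 12, 4), (1, 4, 3)]
Optimal job order: [2, 4, 3, 1]
Schedule:
  Job 2: M1 done at 1, M2 done at 11
  Job 4: M1 done at 12, M2 done at 19
  Job 3: M1 done at 24, M2 done at 28
  Job 1: M1 done at 28, M2 done at 31
Makespan = 31

31


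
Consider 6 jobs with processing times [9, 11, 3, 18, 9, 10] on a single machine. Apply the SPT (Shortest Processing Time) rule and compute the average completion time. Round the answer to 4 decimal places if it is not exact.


Sort jobs by processing time (SPT order): [3, 9, 9, 10, 11, 18]
Compute completion times sequentially:
  Job 1: processing = 3, completes at 3
  Job 2: processing = 9, completes at 12
  Job 3: processing = 9, completes at 21
  Job 4: processing = 10, completes at 31
  Job 5: processing = 11, completes at 42
  Job 6: processing = 18, completes at 60
Sum of completion times = 169
Average completion time = 169/6 = 28.1667

28.1667


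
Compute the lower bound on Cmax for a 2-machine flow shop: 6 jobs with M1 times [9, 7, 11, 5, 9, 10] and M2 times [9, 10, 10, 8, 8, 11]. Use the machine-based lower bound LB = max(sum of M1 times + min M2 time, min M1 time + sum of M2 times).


LB1 = sum(M1 times) + min(M2 times) = 51 + 8 = 59
LB2 = min(M1 times) + sum(M2 times) = 5 + 56 = 61
Lower bound = max(LB1, LB2) = max(59, 61) = 61

61


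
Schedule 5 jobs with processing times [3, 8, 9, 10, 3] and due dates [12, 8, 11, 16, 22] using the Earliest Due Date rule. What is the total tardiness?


Sort by due date (EDD order): [(8, 8), (9, 11), (3, 12), (10, 16), (3, 22)]
Compute completion times and tardiness:
  Job 1: p=8, d=8, C=8, tardiness=max(0,8-8)=0
  Job 2: p=9, d=11, C=17, tardiness=max(0,17-11)=6
  Job 3: p=3, d=12, C=20, tardiness=max(0,20-12)=8
  Job 4: p=10, d=16, C=30, tardiness=max(0,30-16)=14
  Job 5: p=3, d=22, C=33, tardiness=max(0,33-22)=11
Total tardiness = 39

39


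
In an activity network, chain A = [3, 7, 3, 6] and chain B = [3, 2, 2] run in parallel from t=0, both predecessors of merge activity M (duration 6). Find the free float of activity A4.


ES(A4) = sum of predecessors on chain A = 13
EF(A4) = ES + duration = 13 + 6 = 19
Successor of A4 is M. ES(M) = max(sum(A), sum(B)) = max(19, 7) = 19
Free float = ES(successor) - EF(current) = 19 - 19 = 0

0


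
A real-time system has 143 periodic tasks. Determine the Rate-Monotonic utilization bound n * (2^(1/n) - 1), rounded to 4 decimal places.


Compute 2^(1/143) = 1.0048589497
Subtract 1: 1.0048589497 - 1 = 0.0048589497
Multiply by n: 143 * 0.0048589497 = 0.6948298071
Round to 4 dp: 0.6948

0.6948


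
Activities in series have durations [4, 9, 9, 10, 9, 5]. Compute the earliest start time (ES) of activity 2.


Activity 2 starts after activities 1 through 1 complete.
Predecessor durations: [4]
ES = 4 = 4

4


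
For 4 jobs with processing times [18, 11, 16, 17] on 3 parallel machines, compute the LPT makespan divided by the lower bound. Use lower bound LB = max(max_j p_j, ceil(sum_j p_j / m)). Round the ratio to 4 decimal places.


LPT order: [18, 17, 16, 11]
Machine loads after assignment: [18, 17, 27]
LPT makespan = 27
Lower bound = max(max_job, ceil(total/3)) = max(18, 21) = 21
Ratio = 27 / 21 = 1.2857

1.2857


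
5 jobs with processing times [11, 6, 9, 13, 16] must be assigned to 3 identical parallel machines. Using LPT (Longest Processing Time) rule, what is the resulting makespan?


Sort jobs in decreasing order (LPT): [16, 13, 11, 9, 6]
Assign each job to the least loaded machine:
  Machine 1: jobs [16], load = 16
  Machine 2: jobs [13, 6], load = 19
  Machine 3: jobs [11, 9], load = 20
Makespan = max load = 20

20


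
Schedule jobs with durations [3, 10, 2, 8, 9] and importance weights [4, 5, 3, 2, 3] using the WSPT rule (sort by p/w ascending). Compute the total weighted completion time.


Compute p/w ratios and sort ascending (WSPT): [(2, 3), (3, 4), (10, 5), (9, 3), (8, 2)]
Compute weighted completion times:
  Job (p=2,w=3): C=2, w*C=3*2=6
  Job (p=3,w=4): C=5, w*C=4*5=20
  Job (p=10,w=5): C=15, w*C=5*15=75
  Job (p=9,w=3): C=24, w*C=3*24=72
  Job (p=8,w=2): C=32, w*C=2*32=64
Total weighted completion time = 237

237


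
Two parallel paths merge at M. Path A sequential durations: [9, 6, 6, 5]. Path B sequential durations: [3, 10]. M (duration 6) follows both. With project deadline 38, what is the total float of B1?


Forward pass: ES(B1) = sum of predecessors on chain B = 0
EF = ES + duration = 0 + 3 = 3
Backward pass: LF(M) = deadline = 38; LS(M) = 38 - 6 = 32
LF(B1) = LS(M) - sum(successors on chain B) = 32 - 10 = 22
LS = LF - duration = 22 - 3 = 19
Total float = LS - ES = 19 - 0 = 19

19


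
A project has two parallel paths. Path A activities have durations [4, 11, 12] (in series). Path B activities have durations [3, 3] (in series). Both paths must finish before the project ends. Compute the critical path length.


Path A total = 4 + 11 + 12 = 27
Path B total = 3 + 3 = 6
Critical path = longest path = max(27, 6) = 27

27


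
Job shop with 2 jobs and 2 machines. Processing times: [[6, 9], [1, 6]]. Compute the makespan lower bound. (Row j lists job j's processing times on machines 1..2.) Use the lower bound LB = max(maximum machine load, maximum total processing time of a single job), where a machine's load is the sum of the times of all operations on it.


Machine loads:
  Machine 1: 6 + 1 = 7
  Machine 2: 9 + 6 = 15
Max machine load = 15
Job totals:
  Job 1: 15
  Job 2: 7
Max job total = 15
Lower bound = max(15, 15) = 15

15


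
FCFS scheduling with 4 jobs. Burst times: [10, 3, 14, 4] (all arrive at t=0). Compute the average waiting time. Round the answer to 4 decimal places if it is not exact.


FCFS order (as given): [10, 3, 14, 4]
Waiting times:
  Job 1: wait = 0
  Job 2: wait = 10
  Job 3: wait = 13
  Job 4: wait = 27
Sum of waiting times = 50
Average waiting time = 50/4 = 12.5

12.5


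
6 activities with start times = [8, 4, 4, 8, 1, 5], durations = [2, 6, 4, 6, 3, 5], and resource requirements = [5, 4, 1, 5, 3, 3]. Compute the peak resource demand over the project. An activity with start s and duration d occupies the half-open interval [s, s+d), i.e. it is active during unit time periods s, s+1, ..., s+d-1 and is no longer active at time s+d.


Each activity i is active on [start_i, start_i + duration_i).
Compute total resource usage per time slot:
  t=0: active resources = [], total = 0
  t=1: active resources = [3], total = 3
  t=2: active resources = [3], total = 3
  t=3: active resources = [3], total = 3
  t=4: active resources = [4, 1], total = 5
  t=5: active resources = [4, 1, 3], total = 8
  t=6: active resources = [4, 1, 3], total = 8
  t=7: active resources = [4, 1, 3], total = 8
  t=8: active resources = [5, 4, 5, 3], total = 17
  t=9: active resources = [5, 4, 5, 3], total = 17
  t=10: active resources = [5], total = 5
  t=11: active resources = [5], total = 5
  t=12: active resources = [5], total = 5
  t=13: active resources = [5], total = 5
Peak resource demand = 17

17


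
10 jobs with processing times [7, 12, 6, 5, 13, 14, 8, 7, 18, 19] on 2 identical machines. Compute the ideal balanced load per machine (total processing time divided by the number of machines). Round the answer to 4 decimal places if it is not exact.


Total processing time = 7 + 12 + 6 + 5 + 13 + 14 + 8 + 7 + 18 + 19 = 109
Number of machines = 2
Ideal balanced load = 109 / 2 = 54.5

54.5


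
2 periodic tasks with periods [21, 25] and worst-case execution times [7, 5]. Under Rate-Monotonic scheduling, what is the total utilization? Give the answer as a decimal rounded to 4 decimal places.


Compute individual utilizations (exact fractions):
  Task 1: C/T = 7/21 = 1/3 (approx. 0.3333)
  Task 2: C/T = 5/25 = 1/5 (approx. 0.2)
Total utilization U = 1/3 + 1/5 = 8/15
Rounded to 4 decimal places: U = 0.5333
RM (Liu & Layland) bound for 2 tasks = 0.828427; compare with U = 8/15 (approx. 0.533333)
U <= bound, so schedulable by RM sufficient condition.

0.5333


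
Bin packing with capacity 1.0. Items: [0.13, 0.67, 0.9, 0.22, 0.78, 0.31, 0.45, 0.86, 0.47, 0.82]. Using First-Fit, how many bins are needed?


Place items sequentially using First-Fit:
  Item 0.13 -> new Bin 1
  Item 0.67 -> Bin 1 (now 0.8)
  Item 0.9 -> new Bin 2
  Item 0.22 -> new Bin 3
  Item 0.78 -> Bin 3 (now 1.0)
  Item 0.31 -> new Bin 4
  Item 0.45 -> Bin 4 (now 0.76)
  Item 0.86 -> new Bin 5
  Item 0.47 -> new Bin 6
  Item 0.82 -> new Bin 7
Total bins used = 7

7


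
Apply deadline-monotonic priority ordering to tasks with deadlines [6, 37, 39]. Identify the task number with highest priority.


Sort tasks by relative deadline (ascending):
  Task 1: deadline = 6
  Task 2: deadline = 37
  Task 3: deadline = 39
Priority order (highest first): [1, 2, 3]
Highest priority task = 1

1


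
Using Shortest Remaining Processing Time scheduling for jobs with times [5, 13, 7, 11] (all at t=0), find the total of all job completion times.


Since all jobs arrive at t=0, SRPT equals SPT ordering.
SPT order: [5, 7, 11, 13]
Completion times:
  Job 1: p=5, C=5
  Job 2: p=7, C=12
  Job 3: p=11, C=23
  Job 4: p=13, C=36
Total completion time = 5 + 12 + 23 + 36 = 76

76


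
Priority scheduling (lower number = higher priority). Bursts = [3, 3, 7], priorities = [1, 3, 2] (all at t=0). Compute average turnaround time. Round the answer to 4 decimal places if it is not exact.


Sort by priority (ascending = highest first):
Order: [(1, 3), (2, 7), (3, 3)]
Completion times:
  Priority 1, burst=3, C=3
  Priority 2, burst=7, C=10
  Priority 3, burst=3, C=13
Average turnaround = 26/3 = 8.6667

8.6667


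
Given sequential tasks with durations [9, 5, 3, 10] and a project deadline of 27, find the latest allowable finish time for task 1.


LF(activity 1) = deadline - sum of successor durations
Successors: activities 2 through 4 with durations [5, 3, 10]
Sum of successor durations = 18
LF = 27 - 18 = 9

9


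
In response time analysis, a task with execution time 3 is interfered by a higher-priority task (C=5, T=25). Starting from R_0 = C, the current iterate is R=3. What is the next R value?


R_next = C + ceil(R_prev / T_hp) * C_hp
ceil(3 / 25) = ceil(0.12) = 1
Interference = 1 * 5 = 5
R_next = 3 + 5 = 8

8


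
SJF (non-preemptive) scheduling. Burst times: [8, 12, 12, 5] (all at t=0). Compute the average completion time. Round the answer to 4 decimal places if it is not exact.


SJF order (ascending): [5, 8, 12, 12]
Completion times:
  Job 1: burst=5, C=5
  Job 2: burst=8, C=13
  Job 3: burst=12, C=25
  Job 4: burst=12, C=37
Average completion = 80/4 = 20.0

20.0


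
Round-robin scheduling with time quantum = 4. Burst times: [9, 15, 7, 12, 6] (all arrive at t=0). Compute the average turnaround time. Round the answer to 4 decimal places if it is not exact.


Time quantum = 4
Execution trace:
  J1 runs 4 units, time = 4
  J2 runs 4 units, time = 8
  J3 runs 4 units, time = 12
  J4 runs 4 units, time = 16
  J5 runs 4 units, time = 20
  J1 runs 4 units, time = 24
  J2 runs 4 units, time = 28
  J3 runs 3 units, time = 31
  J4 runs 4 units, time = 35
  J5 runs 2 units, time = 37
  J1 runs 1 units, time = 38
  J2 runs 4 units, time = 42
  J4 runs 4 units, time = 46
  J2 runs 3 units, time = 49
Finish times: [38, 49, 31, 46, 37]
Average turnaround = 201/5 = 40.2

40.2


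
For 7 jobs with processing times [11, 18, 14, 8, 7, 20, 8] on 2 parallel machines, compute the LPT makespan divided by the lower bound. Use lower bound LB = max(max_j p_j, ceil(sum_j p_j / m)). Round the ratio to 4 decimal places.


LPT order: [20, 18, 14, 11, 8, 8, 7]
Machine loads after assignment: [46, 40]
LPT makespan = 46
Lower bound = max(max_job, ceil(total/2)) = max(20, 43) = 43
Ratio = 46 / 43 = 1.0698

1.0698


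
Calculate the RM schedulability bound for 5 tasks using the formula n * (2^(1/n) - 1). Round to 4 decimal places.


Compute 2^(1/5) = 1.1486983550
Subtract 1: 1.1486983550 - 1 = 0.1486983550
Multiply by n: 5 * 0.1486983550 = 0.7434917750
Round to 4 dp: 0.7435

0.7435


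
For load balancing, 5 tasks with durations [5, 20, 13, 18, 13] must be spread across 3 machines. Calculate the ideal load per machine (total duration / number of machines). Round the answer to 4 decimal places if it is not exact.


Total processing time = 5 + 20 + 13 + 18 + 13 = 69
Number of machines = 3
Ideal balanced load = 69 / 3 = 23.0

23.0


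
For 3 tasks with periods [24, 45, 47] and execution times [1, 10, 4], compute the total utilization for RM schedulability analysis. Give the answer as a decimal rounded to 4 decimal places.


Compute individual utilizations (exact fractions):
  Task 1: C/T = 1/24 (approx. 0.0417)
  Task 2: C/T = 10/45 = 2/9 (approx. 0.2222)
  Task 3: C/T = 4/47 (approx. 0.0851)
Total utilization U = 1/24 + 2/9 + 4/47 = 1181/3384
Rounded to 4 decimal places: U = 0.3490
RM (Liu & Layland) bound for 3 tasks = 0.779763; compare with U = 1181/3384 (approx. 0.348995)
U <= bound, so schedulable by RM sufficient condition.

0.3490


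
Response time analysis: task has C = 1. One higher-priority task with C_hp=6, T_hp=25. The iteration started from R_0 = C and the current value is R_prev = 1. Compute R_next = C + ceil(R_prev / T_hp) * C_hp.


R_next = C + ceil(R_prev / T_hp) * C_hp
ceil(1 / 25) = ceil(0.04) = 1
Interference = 1 * 6 = 6
R_next = 1 + 6 = 7

7


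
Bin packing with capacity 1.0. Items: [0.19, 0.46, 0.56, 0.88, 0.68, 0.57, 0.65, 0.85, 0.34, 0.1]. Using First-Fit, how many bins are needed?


Place items sequentially using First-Fit:
  Item 0.19 -> new Bin 1
  Item 0.46 -> Bin 1 (now 0.65)
  Item 0.56 -> new Bin 2
  Item 0.88 -> new Bin 3
  Item 0.68 -> new Bin 4
  Item 0.57 -> new Bin 5
  Item 0.65 -> new Bin 6
  Item 0.85 -> new Bin 7
  Item 0.34 -> Bin 1 (now 0.99)
  Item 0.1 -> Bin 2 (now 0.66)
Total bins used = 7

7


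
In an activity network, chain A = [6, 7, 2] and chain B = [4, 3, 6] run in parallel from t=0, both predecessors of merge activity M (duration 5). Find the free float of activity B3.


ES(B3) = sum of predecessors on chain B = 7
EF(B3) = ES + duration = 7 + 6 = 13
Successor of B3 is M. ES(M) = max(sum(A), sum(B)) = max(15, 13) = 15
Free float = ES(successor) - EF(current) = 15 - 13 = 2

2


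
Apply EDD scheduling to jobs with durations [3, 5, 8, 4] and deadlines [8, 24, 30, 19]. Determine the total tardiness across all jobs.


Sort by due date (EDD order): [(3, 8), (4, 19), (5, 24), (8, 30)]
Compute completion times and tardiness:
  Job 1: p=3, d=8, C=3, tardiness=max(0,3-8)=0
  Job 2: p=4, d=19, C=7, tardiness=max(0,7-19)=0
  Job 3: p=5, d=24, C=12, tardiness=max(0,12-24)=0
  Job 4: p=8, d=30, C=20, tardiness=max(0,20-30)=0
Total tardiness = 0

0


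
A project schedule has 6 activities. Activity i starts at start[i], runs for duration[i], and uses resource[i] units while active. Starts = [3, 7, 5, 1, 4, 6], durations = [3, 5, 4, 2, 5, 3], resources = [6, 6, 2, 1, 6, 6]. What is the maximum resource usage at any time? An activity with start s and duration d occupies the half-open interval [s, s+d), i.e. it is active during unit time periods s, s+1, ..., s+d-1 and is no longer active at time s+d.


Each activity i is active on [start_i, start_i + duration_i).
Compute total resource usage per time slot:
  t=0: active resources = [], total = 0
  t=1: active resources = [1], total = 1
  t=2: active resources = [1], total = 1
  t=3: active resources = [6], total = 6
  t=4: active resources = [6, 6], total = 12
  t=5: active resources = [6, 2, 6], total = 14
  t=6: active resources = [2, 6, 6], total = 14
  t=7: active resources = [6, 2, 6, 6], total = 20
  t=8: active resources = [6, 2, 6, 6], total = 20
  t=9: active resources = [6], total = 6
  t=10: active resources = [6], total = 6
  t=11: active resources = [6], total = 6
Peak resource demand = 20

20


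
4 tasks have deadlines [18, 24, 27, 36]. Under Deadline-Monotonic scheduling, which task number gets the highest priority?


Sort tasks by relative deadline (ascending):
  Task 1: deadline = 18
  Task 2: deadline = 24
  Task 3: deadline = 27
  Task 4: deadline = 36
Priority order (highest first): [1, 2, 3, 4]
Highest priority task = 1

1


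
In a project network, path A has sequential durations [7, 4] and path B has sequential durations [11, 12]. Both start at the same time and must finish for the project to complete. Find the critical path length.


Path A total = 7 + 4 = 11
Path B total = 11 + 12 = 23
Critical path = longest path = max(11, 23) = 23

23


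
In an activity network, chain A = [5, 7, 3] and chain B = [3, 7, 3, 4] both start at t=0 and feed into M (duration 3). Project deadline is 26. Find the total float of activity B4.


Forward pass: ES(B4) = sum of predecessors on chain B = 13
EF = ES + duration = 13 + 4 = 17
Backward pass: LF(M) = deadline = 26; LS(M) = 26 - 3 = 23
LF(B4) = LS(M) - sum(successors on chain B) = 23 - 0 = 23
LS = LF - duration = 23 - 4 = 19
Total float = LS - ES = 19 - 13 = 6

6


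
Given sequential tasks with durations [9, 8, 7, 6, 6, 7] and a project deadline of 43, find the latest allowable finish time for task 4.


LF(activity 4) = deadline - sum of successor durations
Successors: activities 5 through 6 with durations [6, 7]
Sum of successor durations = 13
LF = 43 - 13 = 30

30


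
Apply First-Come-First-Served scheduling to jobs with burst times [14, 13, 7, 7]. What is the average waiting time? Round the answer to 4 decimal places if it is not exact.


FCFS order (as given): [14, 13, 7, 7]
Waiting times:
  Job 1: wait = 0
  Job 2: wait = 14
  Job 3: wait = 27
  Job 4: wait = 34
Sum of waiting times = 75
Average waiting time = 75/4 = 18.75

18.75


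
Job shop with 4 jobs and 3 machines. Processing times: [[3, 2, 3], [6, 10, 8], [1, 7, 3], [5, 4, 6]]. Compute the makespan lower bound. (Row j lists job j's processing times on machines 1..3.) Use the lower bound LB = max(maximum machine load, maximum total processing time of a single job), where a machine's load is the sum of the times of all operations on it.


Machine loads:
  Machine 1: 3 + 6 + 1 + 5 = 15
  Machine 2: 2 + 10 + 7 + 4 = 23
  Machine 3: 3 + 8 + 3 + 6 = 20
Max machine load = 23
Job totals:
  Job 1: 8
  Job 2: 24
  Job 3: 11
  Job 4: 15
Max job total = 24
Lower bound = max(23, 24) = 24

24


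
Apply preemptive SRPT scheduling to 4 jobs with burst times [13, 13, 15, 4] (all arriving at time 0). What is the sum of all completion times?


Since all jobs arrive at t=0, SRPT equals SPT ordering.
SPT order: [4, 13, 13, 15]
Completion times:
  Job 1: p=4, C=4
  Job 2: p=13, C=17
  Job 3: p=13, C=30
  Job 4: p=15, C=45
Total completion time = 4 + 17 + 30 + 45 = 96

96


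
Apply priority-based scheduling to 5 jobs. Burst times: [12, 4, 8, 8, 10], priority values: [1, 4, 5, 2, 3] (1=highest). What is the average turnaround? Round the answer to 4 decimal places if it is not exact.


Sort by priority (ascending = highest first):
Order: [(1, 12), (2, 8), (3, 10), (4, 4), (5, 8)]
Completion times:
  Priority 1, burst=12, C=12
  Priority 2, burst=8, C=20
  Priority 3, burst=10, C=30
  Priority 4, burst=4, C=34
  Priority 5, burst=8, C=42
Average turnaround = 138/5 = 27.6

27.6


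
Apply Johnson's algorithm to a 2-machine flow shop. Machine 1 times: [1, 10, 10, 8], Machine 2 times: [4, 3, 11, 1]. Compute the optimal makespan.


Apply Johnson's rule:
  Group 1 (a <= b): [(1, 1, 4), (3, 10, 11)]
  Group 2 (a > b): [(2, 10, 3), (4, 8, 1)]
Optimal job order: [1, 3, 2, 4]
Schedule:
  Job 1: M1 done at 1, M2 done at 5
  Job 3: M1 done at 11, M2 done at 22
  Job 2: M1 done at 21, M2 done at 25
  Job 4: M1 done at 29, M2 done at 30
Makespan = 30

30


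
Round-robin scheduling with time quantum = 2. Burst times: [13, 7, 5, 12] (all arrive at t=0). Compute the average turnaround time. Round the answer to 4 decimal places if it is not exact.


Time quantum = 2
Execution trace:
  J1 runs 2 units, time = 2
  J2 runs 2 units, time = 4
  J3 runs 2 units, time = 6
  J4 runs 2 units, time = 8
  J1 runs 2 units, time = 10
  J2 runs 2 units, time = 12
  J3 runs 2 units, time = 14
  J4 runs 2 units, time = 16
  J1 runs 2 units, time = 18
  J2 runs 2 units, time = 20
  J3 runs 1 units, time = 21
  J4 runs 2 units, time = 23
  J1 runs 2 units, time = 25
  J2 runs 1 units, time = 26
  J4 runs 2 units, time = 28
  J1 runs 2 units, time = 30
  J4 runs 2 units, time = 32
  J1 runs 2 units, time = 34
  J4 runs 2 units, time = 36
  J1 runs 1 units, time = 37
Finish times: [37, 26, 21, 36]
Average turnaround = 120/4 = 30.0

30.0


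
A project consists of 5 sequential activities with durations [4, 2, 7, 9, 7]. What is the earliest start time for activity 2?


Activity 2 starts after activities 1 through 1 complete.
Predecessor durations: [4]
ES = 4 = 4

4


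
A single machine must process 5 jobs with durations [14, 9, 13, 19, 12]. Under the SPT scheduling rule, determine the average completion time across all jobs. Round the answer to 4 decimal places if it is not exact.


Sort jobs by processing time (SPT order): [9, 12, 13, 14, 19]
Compute completion times sequentially:
  Job 1: processing = 9, completes at 9
  Job 2: processing = 12, completes at 21
  Job 3: processing = 13, completes at 34
  Job 4: processing = 14, completes at 48
  Job 5: processing = 19, completes at 67
Sum of completion times = 179
Average completion time = 179/5 = 35.8

35.8


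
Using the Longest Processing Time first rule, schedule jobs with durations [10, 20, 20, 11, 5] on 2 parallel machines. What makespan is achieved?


Sort jobs in decreasing order (LPT): [20, 20, 11, 10, 5]
Assign each job to the least loaded machine:
  Machine 1: jobs [20, 11], load = 31
  Machine 2: jobs [20, 10, 5], load = 35
Makespan = max load = 35

35


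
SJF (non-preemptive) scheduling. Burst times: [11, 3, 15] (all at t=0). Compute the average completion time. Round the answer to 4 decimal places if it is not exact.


SJF order (ascending): [3, 11, 15]
Completion times:
  Job 1: burst=3, C=3
  Job 2: burst=11, C=14
  Job 3: burst=15, C=29
Average completion = 46/3 = 15.3333

15.3333


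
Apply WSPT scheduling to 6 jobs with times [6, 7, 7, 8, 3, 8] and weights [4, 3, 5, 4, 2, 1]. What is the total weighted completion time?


Compute p/w ratios and sort ascending (WSPT): [(7, 5), (6, 4), (3, 2), (8, 4), (7, 3), (8, 1)]
Compute weighted completion times:
  Job (p=7,w=5): C=7, w*C=5*7=35
  Job (p=6,w=4): C=13, w*C=4*13=52
  Job (p=3,w=2): C=16, w*C=2*16=32
  Job (p=8,w=4): C=24, w*C=4*24=96
  Job (p=7,w=3): C=31, w*C=3*31=93
  Job (p=8,w=1): C=39, w*C=1*39=39
Total weighted completion time = 347

347


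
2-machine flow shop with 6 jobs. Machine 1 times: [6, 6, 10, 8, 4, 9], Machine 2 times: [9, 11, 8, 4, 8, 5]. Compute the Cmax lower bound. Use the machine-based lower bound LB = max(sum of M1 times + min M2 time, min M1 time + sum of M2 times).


LB1 = sum(M1 times) + min(M2 times) = 43 + 4 = 47
LB2 = min(M1 times) + sum(M2 times) = 4 + 45 = 49
Lower bound = max(LB1, LB2) = max(47, 49) = 49

49


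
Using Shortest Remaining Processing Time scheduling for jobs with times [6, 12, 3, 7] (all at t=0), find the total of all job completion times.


Since all jobs arrive at t=0, SRPT equals SPT ordering.
SPT order: [3, 6, 7, 12]
Completion times:
  Job 1: p=3, C=3
  Job 2: p=6, C=9
  Job 3: p=7, C=16
  Job 4: p=12, C=28
Total completion time = 3 + 9 + 16 + 28 = 56

56


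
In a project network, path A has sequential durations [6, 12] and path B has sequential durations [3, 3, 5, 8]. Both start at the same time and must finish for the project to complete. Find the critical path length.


Path A total = 6 + 12 = 18
Path B total = 3 + 3 + 5 + 8 = 19
Critical path = longest path = max(18, 19) = 19

19


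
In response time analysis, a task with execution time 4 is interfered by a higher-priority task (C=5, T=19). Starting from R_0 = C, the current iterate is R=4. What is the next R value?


R_next = C + ceil(R_prev / T_hp) * C_hp
ceil(4 / 19) = ceil(0.2105) = 1
Interference = 1 * 5 = 5
R_next = 4 + 5 = 9

9


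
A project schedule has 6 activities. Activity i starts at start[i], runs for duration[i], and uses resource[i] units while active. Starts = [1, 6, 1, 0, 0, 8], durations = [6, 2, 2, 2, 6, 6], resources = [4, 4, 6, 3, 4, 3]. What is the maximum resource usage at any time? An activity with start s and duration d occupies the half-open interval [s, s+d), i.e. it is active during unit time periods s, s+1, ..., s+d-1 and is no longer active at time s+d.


Each activity i is active on [start_i, start_i + duration_i).
Compute total resource usage per time slot:
  t=0: active resources = [3, 4], total = 7
  t=1: active resources = [4, 6, 3, 4], total = 17
  t=2: active resources = [4, 6, 4], total = 14
  t=3: active resources = [4, 4], total = 8
  t=4: active resources = [4, 4], total = 8
  t=5: active resources = [4, 4], total = 8
  t=6: active resources = [4, 4], total = 8
  t=7: active resources = [4], total = 4
  t=8: active resources = [3], total = 3
  t=9: active resources = [3], total = 3
  t=10: active resources = [3], total = 3
  t=11: active resources = [3], total = 3
  t=12: active resources = [3], total = 3
  t=13: active resources = [3], total = 3
Peak resource demand = 17

17


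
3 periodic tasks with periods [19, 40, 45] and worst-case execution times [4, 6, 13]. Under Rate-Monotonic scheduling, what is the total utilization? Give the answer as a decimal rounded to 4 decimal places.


Compute individual utilizations (exact fractions):
  Task 1: C/T = 4/19 (approx. 0.2105)
  Task 2: C/T = 6/40 = 3/20 (approx. 0.15)
  Task 3: C/T = 13/45 (approx. 0.2889)
Total utilization U = 4/19 + 3/20 + 13/45 = 2221/3420
Rounded to 4 decimal places: U = 0.6494
RM (Liu & Layland) bound for 3 tasks = 0.779763; compare with U = 2221/3420 (approx. 0.649415)
U <= bound, so schedulable by RM sufficient condition.

0.6494


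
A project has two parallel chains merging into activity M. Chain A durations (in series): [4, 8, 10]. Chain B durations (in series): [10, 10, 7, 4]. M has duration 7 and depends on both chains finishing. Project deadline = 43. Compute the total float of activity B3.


Forward pass: ES(B3) = sum of predecessors on chain B = 20
EF = ES + duration = 20 + 7 = 27
Backward pass: LF(M) = deadline = 43; LS(M) = 43 - 7 = 36
LF(B3) = LS(M) - sum(successors on chain B) = 36 - 4 = 32
LS = LF - duration = 32 - 7 = 25
Total float = LS - ES = 25 - 20 = 5

5


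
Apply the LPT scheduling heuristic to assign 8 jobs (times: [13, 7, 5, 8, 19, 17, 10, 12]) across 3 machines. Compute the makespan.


Sort jobs in decreasing order (LPT): [19, 17, 13, 12, 10, 8, 7, 5]
Assign each job to the least loaded machine:
  Machine 1: jobs [19, 8, 5], load = 32
  Machine 2: jobs [17, 10], load = 27
  Machine 3: jobs [13, 12, 7], load = 32
Makespan = max load = 32

32


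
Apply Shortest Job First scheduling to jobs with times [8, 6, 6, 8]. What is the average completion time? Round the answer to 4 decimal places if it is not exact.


SJF order (ascending): [6, 6, 8, 8]
Completion times:
  Job 1: burst=6, C=6
  Job 2: burst=6, C=12
  Job 3: burst=8, C=20
  Job 4: burst=8, C=28
Average completion = 66/4 = 16.5

16.5


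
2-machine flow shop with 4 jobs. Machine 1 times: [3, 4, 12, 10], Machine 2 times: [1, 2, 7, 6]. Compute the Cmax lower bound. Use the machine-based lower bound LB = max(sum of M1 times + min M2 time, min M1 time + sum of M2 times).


LB1 = sum(M1 times) + min(M2 times) = 29 + 1 = 30
LB2 = min(M1 times) + sum(M2 times) = 3 + 16 = 19
Lower bound = max(LB1, LB2) = max(30, 19) = 30

30
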